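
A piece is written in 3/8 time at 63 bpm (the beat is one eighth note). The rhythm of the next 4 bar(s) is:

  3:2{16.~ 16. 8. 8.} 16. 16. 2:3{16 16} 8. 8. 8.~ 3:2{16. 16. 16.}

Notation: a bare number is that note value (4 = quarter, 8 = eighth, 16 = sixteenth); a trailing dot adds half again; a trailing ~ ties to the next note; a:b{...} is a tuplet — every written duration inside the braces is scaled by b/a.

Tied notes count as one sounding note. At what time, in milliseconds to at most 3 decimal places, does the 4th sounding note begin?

1. 0.0ms @ 0 + 952.381ms (1)
2. 952.381ms @ 1 + 952.381ms (1)
3. 1904.762ms @ 2 + 952.381ms (1)
4. 2857.143ms @ 3 + 714.286ms (3/4)
5. 3571.429ms @ 15/4 + 714.286ms (3/4)
6. 4285.714ms @ 9/2 + 714.286ms (3/4)
7. 5000.0ms @ 21/4 + 714.286ms (3/4)
8. 5714.286ms @ 6 + 1428.571ms (3/2)
9. 7142.857ms @ 15/2 + 1428.571ms (3/2)
10. 8571.429ms @ 9 + 1904.762ms (2)
11. 10476.19ms @ 11 + 476.19ms (1/2)
12. 10952.381ms @ 23/2 + 476.19ms (1/2)

note 4 onset = 3b = 2857.143ms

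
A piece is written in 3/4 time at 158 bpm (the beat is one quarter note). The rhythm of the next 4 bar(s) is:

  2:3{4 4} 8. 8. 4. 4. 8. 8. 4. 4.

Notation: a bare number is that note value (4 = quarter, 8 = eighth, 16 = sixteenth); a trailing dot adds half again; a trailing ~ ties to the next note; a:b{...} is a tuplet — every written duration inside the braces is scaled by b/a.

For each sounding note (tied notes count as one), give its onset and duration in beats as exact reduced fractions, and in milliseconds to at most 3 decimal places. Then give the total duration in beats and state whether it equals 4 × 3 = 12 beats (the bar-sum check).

1) 0.0ms=0b +569.62ms=3/2b
2) 569.62ms=3/2b +569.62ms=3/2b
3) 1139.241ms=3b +284.81ms=3/4b
4) 1424.051ms=15/4b +284.81ms=3/4b
5) 1708.861ms=9/2b +569.62ms=3/2b
6) 2278.481ms=6b +569.62ms=3/2b
7) 2848.101ms=15/2b +284.81ms=3/4b
8) 3132.911ms=33/4b +284.81ms=3/4b
9) 3417.722ms=9b +569.62ms=3/2b
10) 3987.342ms=21/2b +569.62ms=3/2b
Σ=12b of 12 (158bpm 3/4) — PASS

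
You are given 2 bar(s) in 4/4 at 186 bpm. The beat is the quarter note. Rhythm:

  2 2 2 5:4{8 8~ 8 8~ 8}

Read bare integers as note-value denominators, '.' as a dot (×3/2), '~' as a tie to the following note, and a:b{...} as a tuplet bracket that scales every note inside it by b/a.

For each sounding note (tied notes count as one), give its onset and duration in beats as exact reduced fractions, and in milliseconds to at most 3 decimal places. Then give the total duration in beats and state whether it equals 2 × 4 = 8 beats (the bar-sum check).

1) 0.0ms=0b +645.161ms=2b
2) 645.161ms=2b +645.161ms=2b
3) 1290.323ms=4b +645.161ms=2b
4) 1935.484ms=6b +129.032ms=2/5b
5) 2064.516ms=32/5b +258.065ms=4/5b
6) 2322.581ms=36/5b +258.065ms=4/5b
Σ=8b of 8 (186bpm 4/4) — PASS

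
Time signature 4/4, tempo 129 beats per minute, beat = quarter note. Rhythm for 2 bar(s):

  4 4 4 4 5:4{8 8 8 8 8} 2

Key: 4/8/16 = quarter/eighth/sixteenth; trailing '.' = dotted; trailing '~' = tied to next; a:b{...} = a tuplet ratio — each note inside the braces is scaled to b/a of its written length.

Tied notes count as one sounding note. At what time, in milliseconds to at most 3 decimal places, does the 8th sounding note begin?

note 8 onset = 26/5b = 2418.605ms

1. 0.0ms @ 0 + 465.116ms (1)
2. 465.116ms @ 1 + 465.116ms (1)
3. 930.233ms @ 2 + 465.116ms (1)
4. 1395.349ms @ 3 + 465.116ms (1)
5. 1860.465ms @ 4 + 186.047ms (2/5)
6. 2046.512ms @ 22/5 + 186.047ms (2/5)
7. 2232.558ms @ 24/5 + 186.047ms (2/5)
8. 2418.605ms @ 26/5 + 186.047ms (2/5)
9. 2604.651ms @ 28/5 + 186.047ms (2/5)
10. 2790.698ms @ 6 + 930.233ms (2)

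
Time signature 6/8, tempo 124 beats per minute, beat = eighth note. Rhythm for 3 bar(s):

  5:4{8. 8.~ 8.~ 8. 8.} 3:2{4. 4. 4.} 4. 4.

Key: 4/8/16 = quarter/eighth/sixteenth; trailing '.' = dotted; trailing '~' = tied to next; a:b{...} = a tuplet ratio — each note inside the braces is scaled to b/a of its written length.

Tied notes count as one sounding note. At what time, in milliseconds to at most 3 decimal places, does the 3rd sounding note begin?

1. 0.0ms @ 0 + 580.645ms (6/5)
2. 580.645ms @ 6/5 + 1741.935ms (18/5)
3. 2322.581ms @ 24/5 + 580.645ms (6/5)
4. 2903.226ms @ 6 + 967.742ms (2)
5. 3870.968ms @ 8 + 967.742ms (2)
6. 4838.71ms @ 10 + 967.742ms (2)
7. 5806.452ms @ 12 + 1451.613ms (3)
8. 7258.065ms @ 15 + 1451.613ms (3)

note 3 onset = 24/5b = 2322.581ms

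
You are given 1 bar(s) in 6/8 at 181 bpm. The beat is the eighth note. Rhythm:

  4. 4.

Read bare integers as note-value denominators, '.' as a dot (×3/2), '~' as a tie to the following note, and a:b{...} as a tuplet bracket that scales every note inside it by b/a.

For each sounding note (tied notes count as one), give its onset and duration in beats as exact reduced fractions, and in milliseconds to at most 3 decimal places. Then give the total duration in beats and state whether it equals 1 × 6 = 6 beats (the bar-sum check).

1) 0.0ms=0b +994.475ms=3b
2) 994.475ms=3b +994.475ms=3b
Σ=6b of 6 (181bpm 6/8) — PASS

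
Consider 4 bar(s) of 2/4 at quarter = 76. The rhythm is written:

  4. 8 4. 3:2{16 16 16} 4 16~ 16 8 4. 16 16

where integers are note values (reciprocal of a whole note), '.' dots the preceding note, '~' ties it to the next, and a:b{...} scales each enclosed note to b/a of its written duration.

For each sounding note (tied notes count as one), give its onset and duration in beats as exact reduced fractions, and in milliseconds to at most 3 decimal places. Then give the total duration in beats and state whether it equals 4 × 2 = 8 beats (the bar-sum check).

1) 0.0ms=0b +1184.211ms=3/2b
2) 1184.211ms=3/2b +394.737ms=1/2b
3) 1578.947ms=2b +1184.211ms=3/2b
4) 2763.158ms=7/2b +131.579ms=1/6b
5) 2894.737ms=11/3b +131.579ms=1/6b
6) 3026.316ms=23/6b +131.579ms=1/6b
7) 3157.895ms=4b +789.474ms=1b
8) 3947.368ms=5b +394.737ms=1/2b
9) 4342.105ms=11/2b +394.737ms=1/2b
10) 4736.842ms=6b +1184.211ms=3/2b
11) 5921.053ms=15/2b +197.368ms=1/4b
12) 6118.421ms=31/4b +197.368ms=1/4b
Σ=8b of 8 (76bpm 2/4) — PASS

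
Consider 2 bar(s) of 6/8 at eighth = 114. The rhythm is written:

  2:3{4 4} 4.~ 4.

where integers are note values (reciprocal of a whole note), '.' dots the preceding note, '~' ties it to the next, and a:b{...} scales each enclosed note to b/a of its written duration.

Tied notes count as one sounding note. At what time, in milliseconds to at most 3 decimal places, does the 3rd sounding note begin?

1. 0.0ms @ 0 + 1578.947ms (3)
2. 1578.947ms @ 3 + 1578.947ms (3)
3. 3157.895ms @ 6 + 3157.895ms (6)

note 3 onset = 6b = 3157.895ms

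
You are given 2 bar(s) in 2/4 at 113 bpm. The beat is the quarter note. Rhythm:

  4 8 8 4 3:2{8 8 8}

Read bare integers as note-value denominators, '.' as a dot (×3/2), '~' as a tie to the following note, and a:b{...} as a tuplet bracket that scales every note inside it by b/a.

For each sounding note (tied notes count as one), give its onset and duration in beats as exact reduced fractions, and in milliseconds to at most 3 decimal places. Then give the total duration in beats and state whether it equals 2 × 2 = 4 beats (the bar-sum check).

1) 0.0ms=0b +530.973ms=1b
2) 530.973ms=1b +265.487ms=1/2b
3) 796.46ms=3/2b +265.487ms=1/2b
4) 1061.947ms=2b +530.973ms=1b
5) 1592.92ms=3b +176.991ms=1/3b
6) 1769.912ms=10/3b +176.991ms=1/3b
7) 1946.903ms=11/3b +176.991ms=1/3b
Σ=4b of 4 (113bpm 2/4) — PASS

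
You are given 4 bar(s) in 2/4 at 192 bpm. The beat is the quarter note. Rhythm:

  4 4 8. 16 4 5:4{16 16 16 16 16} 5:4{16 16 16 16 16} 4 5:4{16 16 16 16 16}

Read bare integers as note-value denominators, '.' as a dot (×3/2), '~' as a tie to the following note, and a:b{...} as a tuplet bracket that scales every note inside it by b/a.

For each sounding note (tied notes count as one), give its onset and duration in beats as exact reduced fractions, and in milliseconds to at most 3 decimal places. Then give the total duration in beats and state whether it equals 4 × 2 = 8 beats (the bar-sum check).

1) 0.0ms=0b +312.5ms=1b
2) 312.5ms=1b +312.5ms=1b
3) 625.0ms=2b +234.375ms=3/4b
4) 859.375ms=11/4b +78.125ms=1/4b
5) 937.5ms=3b +312.5ms=1b
6) 1250.0ms=4b +62.5ms=1/5b
7) 1312.5ms=21/5b +62.5ms=1/5b
8) 1375.0ms=22/5b +62.5ms=1/5b
9) 1437.5ms=23/5b +62.5ms=1/5b
10) 1500.0ms=24/5b +62.5ms=1/5b
11) 1562.5ms=5b +62.5ms=1/5b
12) 1625.0ms=26/5b +62.5ms=1/5b
13) 1687.5ms=27/5b +62.5ms=1/5b
14) 1750.0ms=28/5b +62.5ms=1/5b
15) 1812.5ms=29/5b +62.5ms=1/5b
16) 1875.0ms=6b +312.5ms=1b
17) 2187.5ms=7b +62.5ms=1/5b
18) 2250.0ms=36/5b +62.5ms=1/5b
19) 2312.5ms=37/5b +62.5ms=1/5b
20) 2375.0ms=38/5b +62.5ms=1/5b
21) 2437.5ms=39/5b +62.5ms=1/5b
Σ=8b of 8 (192bpm 2/4) — PASS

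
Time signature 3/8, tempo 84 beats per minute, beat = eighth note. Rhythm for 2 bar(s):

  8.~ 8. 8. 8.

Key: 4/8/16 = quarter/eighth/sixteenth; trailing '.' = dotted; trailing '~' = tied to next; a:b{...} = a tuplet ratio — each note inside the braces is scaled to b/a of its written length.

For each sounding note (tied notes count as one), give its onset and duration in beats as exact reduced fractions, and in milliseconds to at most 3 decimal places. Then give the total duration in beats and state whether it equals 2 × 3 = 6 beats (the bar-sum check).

1) 0.0ms=0b +2142.857ms=3b
2) 2142.857ms=3b +1071.429ms=3/2b
3) 3214.286ms=9/2b +1071.429ms=3/2b
Σ=6b of 6 (84bpm 3/8) — PASS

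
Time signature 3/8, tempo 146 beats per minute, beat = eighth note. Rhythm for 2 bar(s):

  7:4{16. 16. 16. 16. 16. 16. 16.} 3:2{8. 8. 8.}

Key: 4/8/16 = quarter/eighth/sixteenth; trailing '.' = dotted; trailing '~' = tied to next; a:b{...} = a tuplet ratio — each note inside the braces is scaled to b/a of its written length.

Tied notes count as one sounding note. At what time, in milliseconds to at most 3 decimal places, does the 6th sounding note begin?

note 6 onset = 15/7b = 880.626ms

1. 0.0ms @ 0 + 176.125ms (3/7)
2. 176.125ms @ 3/7 + 176.125ms (3/7)
3. 352.25ms @ 6/7 + 176.125ms (3/7)
4. 528.376ms @ 9/7 + 176.125ms (3/7)
5. 704.501ms @ 12/7 + 176.125ms (3/7)
6. 880.626ms @ 15/7 + 176.125ms (3/7)
7. 1056.751ms @ 18/7 + 176.125ms (3/7)
8. 1232.877ms @ 3 + 410.959ms (1)
9. 1643.836ms @ 4 + 410.959ms (1)
10. 2054.795ms @ 5 + 410.959ms (1)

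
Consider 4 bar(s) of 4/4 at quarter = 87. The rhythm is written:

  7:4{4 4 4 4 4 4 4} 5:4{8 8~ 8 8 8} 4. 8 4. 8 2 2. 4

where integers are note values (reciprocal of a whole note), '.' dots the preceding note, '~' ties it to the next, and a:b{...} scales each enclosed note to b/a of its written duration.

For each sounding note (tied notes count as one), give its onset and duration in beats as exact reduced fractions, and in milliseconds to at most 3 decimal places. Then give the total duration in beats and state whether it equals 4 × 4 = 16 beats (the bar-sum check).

1) 0.0ms=0b +394.089ms=4/7b
2) 394.089ms=4/7b +394.089ms=4/7b
3) 788.177ms=8/7b +394.089ms=4/7b
4) 1182.266ms=12/7b +394.089ms=4/7b
5) 1576.355ms=16/7b +394.089ms=4/7b
6) 1970.443ms=20/7b +394.089ms=4/7b
7) 2364.532ms=24/7b +394.089ms=4/7b
8) 2758.621ms=4b +275.862ms=2/5b
9) 3034.483ms=22/5b +551.724ms=4/5b
10) 3586.207ms=26/5b +275.862ms=2/5b
11) 3862.069ms=28/5b +275.862ms=2/5b
12) 4137.931ms=6b +1034.483ms=3/2b
13) 5172.414ms=15/2b +344.828ms=1/2b
14) 5517.241ms=8b +1034.483ms=3/2b
15) 6551.724ms=19/2b +344.828ms=1/2b
16) 6896.552ms=10b +1379.31ms=2b
17) 8275.862ms=12b +2068.966ms=3b
18) 10344.828ms=15b +689.655ms=1b
Σ=16b of 16 (87bpm 4/4) — PASS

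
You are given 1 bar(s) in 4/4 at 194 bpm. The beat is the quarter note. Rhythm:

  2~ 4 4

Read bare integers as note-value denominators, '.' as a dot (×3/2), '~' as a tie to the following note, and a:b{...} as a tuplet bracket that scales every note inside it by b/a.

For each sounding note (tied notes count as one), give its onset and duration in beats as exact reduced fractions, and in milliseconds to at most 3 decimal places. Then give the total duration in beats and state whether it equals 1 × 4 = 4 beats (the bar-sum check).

1) 0.0ms=0b +927.835ms=3b
2) 927.835ms=3b +309.278ms=1b
Σ=4b of 4 (194bpm 4/4) — PASS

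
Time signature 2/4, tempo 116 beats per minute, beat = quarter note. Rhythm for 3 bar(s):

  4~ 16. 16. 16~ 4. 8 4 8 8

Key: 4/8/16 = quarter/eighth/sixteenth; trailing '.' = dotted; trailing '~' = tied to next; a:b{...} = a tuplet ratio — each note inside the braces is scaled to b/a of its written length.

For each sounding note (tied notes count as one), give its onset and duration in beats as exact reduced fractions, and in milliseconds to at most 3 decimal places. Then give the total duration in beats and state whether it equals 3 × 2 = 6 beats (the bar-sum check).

1) 0.0ms=0b +711.207ms=11/8b
2) 711.207ms=11/8b +193.966ms=3/8b
3) 905.172ms=7/4b +905.172ms=7/4b
4) 1810.345ms=7/2b +258.621ms=1/2b
5) 2068.966ms=4b +517.241ms=1b
6) 2586.207ms=5b +258.621ms=1/2b
7) 2844.828ms=11/2b +258.621ms=1/2b
Σ=6b of 6 (116bpm 2/4) — PASS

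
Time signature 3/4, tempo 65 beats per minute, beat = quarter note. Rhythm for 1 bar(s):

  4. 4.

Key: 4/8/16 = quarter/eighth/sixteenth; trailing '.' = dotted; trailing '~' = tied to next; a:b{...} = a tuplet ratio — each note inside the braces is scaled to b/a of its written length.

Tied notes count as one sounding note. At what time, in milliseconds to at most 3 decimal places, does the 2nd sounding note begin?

note 2 onset = 3/2b = 1384.615ms

1. 0.0ms @ 0 + 1384.615ms (3/2)
2. 1384.615ms @ 3/2 + 1384.615ms (3/2)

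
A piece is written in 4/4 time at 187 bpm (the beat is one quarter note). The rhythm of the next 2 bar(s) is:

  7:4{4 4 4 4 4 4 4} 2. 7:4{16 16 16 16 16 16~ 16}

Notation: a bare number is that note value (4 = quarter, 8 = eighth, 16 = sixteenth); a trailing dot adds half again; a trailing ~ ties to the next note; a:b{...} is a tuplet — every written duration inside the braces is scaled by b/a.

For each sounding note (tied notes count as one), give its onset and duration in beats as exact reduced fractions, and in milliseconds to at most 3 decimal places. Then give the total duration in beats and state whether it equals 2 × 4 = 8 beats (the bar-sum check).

1) 0.0ms=0b +183.346ms=4/7b
2) 183.346ms=4/7b +183.346ms=4/7b
3) 366.692ms=8/7b +183.346ms=4/7b
4) 550.038ms=12/7b +183.346ms=4/7b
5) 733.384ms=16/7b +183.346ms=4/7b
6) 916.73ms=20/7b +183.346ms=4/7b
7) 1100.076ms=24/7b +183.346ms=4/7b
8) 1283.422ms=4b +962.567ms=3b
9) 2245.989ms=7b +45.837ms=1/7b
10) 2291.826ms=50/7b +45.837ms=1/7b
11) 2337.662ms=51/7b +45.837ms=1/7b
12) 2383.499ms=52/7b +45.837ms=1/7b
13) 2429.335ms=53/7b +45.837ms=1/7b
14) 2475.172ms=54/7b +91.673ms=2/7b
Σ=8b of 8 (187bpm 4/4) — PASS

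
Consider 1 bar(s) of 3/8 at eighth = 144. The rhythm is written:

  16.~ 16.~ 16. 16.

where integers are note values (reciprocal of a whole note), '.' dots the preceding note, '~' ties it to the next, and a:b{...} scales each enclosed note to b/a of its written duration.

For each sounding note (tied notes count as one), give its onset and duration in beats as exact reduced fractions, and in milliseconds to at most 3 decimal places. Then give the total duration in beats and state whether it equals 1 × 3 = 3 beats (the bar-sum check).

1) 0.0ms=0b +937.5ms=9/4b
2) 937.5ms=9/4b +312.5ms=3/4b
Σ=3b of 3 (144bpm 3/8) — PASS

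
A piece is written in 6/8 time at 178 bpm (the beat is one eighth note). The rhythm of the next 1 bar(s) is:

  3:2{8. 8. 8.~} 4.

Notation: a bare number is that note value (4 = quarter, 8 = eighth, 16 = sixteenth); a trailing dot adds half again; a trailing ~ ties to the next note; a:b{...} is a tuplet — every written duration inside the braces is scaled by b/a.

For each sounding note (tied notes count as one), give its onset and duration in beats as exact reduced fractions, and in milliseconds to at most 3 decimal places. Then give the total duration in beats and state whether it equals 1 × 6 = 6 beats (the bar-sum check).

1) 0.0ms=0b +337.079ms=1b
2) 337.079ms=1b +337.079ms=1b
3) 674.157ms=2b +1348.315ms=4b
Σ=6b of 6 (178bpm 6/8) — PASS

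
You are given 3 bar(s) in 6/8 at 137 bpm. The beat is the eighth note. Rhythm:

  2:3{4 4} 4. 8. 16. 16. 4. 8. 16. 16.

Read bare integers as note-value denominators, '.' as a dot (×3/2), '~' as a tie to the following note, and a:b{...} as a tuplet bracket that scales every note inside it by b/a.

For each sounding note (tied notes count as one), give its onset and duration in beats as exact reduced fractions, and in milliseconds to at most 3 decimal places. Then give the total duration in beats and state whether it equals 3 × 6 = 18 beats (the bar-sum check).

1) 0.0ms=0b +1313.869ms=3b
2) 1313.869ms=3b +1313.869ms=3b
3) 2627.737ms=6b +1313.869ms=3b
4) 3941.606ms=9b +656.934ms=3/2b
5) 4598.54ms=21/2b +328.467ms=3/4b
6) 4927.007ms=45/4b +328.467ms=3/4b
7) 5255.474ms=12b +1313.869ms=3b
8) 6569.343ms=15b +656.934ms=3/2b
9) 7226.277ms=33/2b +328.467ms=3/4b
10) 7554.745ms=69/4b +328.467ms=3/4b
Σ=18b of 18 (137bpm 6/8) — PASS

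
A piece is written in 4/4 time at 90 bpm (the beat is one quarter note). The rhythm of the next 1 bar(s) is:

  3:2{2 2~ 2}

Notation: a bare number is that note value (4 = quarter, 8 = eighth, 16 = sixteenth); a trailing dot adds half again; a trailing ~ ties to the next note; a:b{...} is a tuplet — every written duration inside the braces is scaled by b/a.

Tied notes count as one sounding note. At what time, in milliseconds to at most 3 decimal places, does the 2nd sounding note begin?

note 2 onset = 4/3b = 888.889ms

1. 0.0ms @ 0 + 888.889ms (4/3)
2. 888.889ms @ 4/3 + 1777.778ms (8/3)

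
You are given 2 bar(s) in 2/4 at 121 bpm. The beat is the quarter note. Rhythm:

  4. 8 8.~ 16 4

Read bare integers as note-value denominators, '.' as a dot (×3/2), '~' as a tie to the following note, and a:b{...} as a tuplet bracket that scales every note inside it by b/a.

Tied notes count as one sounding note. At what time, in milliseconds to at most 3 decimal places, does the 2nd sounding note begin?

note 2 onset = 3/2b = 743.802ms

1. 0.0ms @ 0 + 743.802ms (3/2)
2. 743.802ms @ 3/2 + 247.934ms (1/2)
3. 991.736ms @ 2 + 495.868ms (1)
4. 1487.603ms @ 3 + 495.868ms (1)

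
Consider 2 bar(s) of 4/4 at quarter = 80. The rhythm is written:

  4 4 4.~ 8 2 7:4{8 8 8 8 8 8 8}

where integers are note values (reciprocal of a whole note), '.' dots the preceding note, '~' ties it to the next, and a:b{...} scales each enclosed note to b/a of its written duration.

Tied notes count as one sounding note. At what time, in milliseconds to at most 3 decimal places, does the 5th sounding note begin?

1. 0.0ms @ 0 + 750.0ms (1)
2. 750.0ms @ 1 + 750.0ms (1)
3. 1500.0ms @ 2 + 1500.0ms (2)
4. 3000.0ms @ 4 + 1500.0ms (2)
5. 4500.0ms @ 6 + 214.286ms (2/7)
6. 4714.286ms @ 44/7 + 214.286ms (2/7)
7. 4928.571ms @ 46/7 + 214.286ms (2/7)
8. 5142.857ms @ 48/7 + 214.286ms (2/7)
9. 5357.143ms @ 50/7 + 214.286ms (2/7)
10. 5571.429ms @ 52/7 + 214.286ms (2/7)
11. 5785.714ms @ 54/7 + 214.286ms (2/7)

note 5 onset = 6b = 4500.0ms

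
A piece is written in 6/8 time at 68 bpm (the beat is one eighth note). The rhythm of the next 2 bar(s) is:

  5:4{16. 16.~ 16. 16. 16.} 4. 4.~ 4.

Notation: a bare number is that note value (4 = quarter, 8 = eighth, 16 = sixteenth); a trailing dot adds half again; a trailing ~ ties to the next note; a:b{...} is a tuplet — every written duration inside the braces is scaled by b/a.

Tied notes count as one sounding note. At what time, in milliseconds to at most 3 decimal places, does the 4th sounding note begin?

note 4 onset = 12/5b = 2117.647ms

1. 0.0ms @ 0 + 529.412ms (3/5)
2. 529.412ms @ 3/5 + 1058.824ms (6/5)
3. 1588.235ms @ 9/5 + 529.412ms (3/5)
4. 2117.647ms @ 12/5 + 529.412ms (3/5)
5. 2647.059ms @ 3 + 2647.059ms (3)
6. 5294.118ms @ 6 + 5294.118ms (6)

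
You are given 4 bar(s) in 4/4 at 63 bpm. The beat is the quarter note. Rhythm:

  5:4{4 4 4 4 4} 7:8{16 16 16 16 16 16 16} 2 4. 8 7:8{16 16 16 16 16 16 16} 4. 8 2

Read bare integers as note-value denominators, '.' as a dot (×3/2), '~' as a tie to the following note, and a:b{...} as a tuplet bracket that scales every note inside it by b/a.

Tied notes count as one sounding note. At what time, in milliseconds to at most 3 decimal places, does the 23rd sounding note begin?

1. 0.0ms @ 0 + 761.905ms (4/5)
2. 761.905ms @ 4/5 + 761.905ms (4/5)
3. 1523.81ms @ 8/5 + 761.905ms (4/5)
4. 2285.714ms @ 12/5 + 761.905ms (4/5)
5. 3047.619ms @ 16/5 + 761.905ms (4/5)
6. 3809.524ms @ 4 + 272.109ms (2/7)
7. 4081.633ms @ 30/7 + 272.109ms (2/7)
8. 4353.741ms @ 32/7 + 272.109ms (2/7)
9. 4625.85ms @ 34/7 + 272.109ms (2/7)
10. 4897.959ms @ 36/7 + 272.109ms (2/7)
11. 5170.068ms @ 38/7 + 272.109ms (2/7)
12. 5442.177ms @ 40/7 + 272.109ms (2/7)
13. 5714.286ms @ 6 + 1904.762ms (2)
14. 7619.048ms @ 8 + 1428.571ms (3/2)
15. 9047.619ms @ 19/2 + 476.19ms (1/2)
16. 9523.81ms @ 10 + 272.109ms (2/7)
17. 9795.918ms @ 72/7 + 272.109ms (2/7)
18. 10068.027ms @ 74/7 + 272.109ms (2/7)
19. 10340.136ms @ 76/7 + 272.109ms (2/7)
20. 10612.245ms @ 78/7 + 272.109ms (2/7)
21. 10884.354ms @ 80/7 + 272.109ms (2/7)
22. 11156.463ms @ 82/7 + 272.109ms (2/7)
23. 11428.571ms @ 12 + 1428.571ms (3/2)
24. 12857.143ms @ 27/2 + 476.19ms (1/2)
25. 13333.333ms @ 14 + 1904.762ms (2)

note 23 onset = 12b = 11428.571ms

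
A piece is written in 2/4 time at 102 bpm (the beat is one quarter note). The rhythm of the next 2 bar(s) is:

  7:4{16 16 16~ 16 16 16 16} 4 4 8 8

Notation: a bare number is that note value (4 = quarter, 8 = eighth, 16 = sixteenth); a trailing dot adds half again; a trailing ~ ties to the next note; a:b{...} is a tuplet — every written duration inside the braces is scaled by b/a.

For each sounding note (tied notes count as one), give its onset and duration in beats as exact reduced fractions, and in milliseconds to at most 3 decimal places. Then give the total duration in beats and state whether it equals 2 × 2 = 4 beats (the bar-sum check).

1) 0.0ms=0b +84.034ms=1/7b
2) 84.034ms=1/7b +84.034ms=1/7b
3) 168.067ms=2/7b +168.067ms=2/7b
4) 336.134ms=4/7b +84.034ms=1/7b
5) 420.168ms=5/7b +84.034ms=1/7b
6) 504.202ms=6/7b +84.034ms=1/7b
7) 588.235ms=1b +588.235ms=1b
8) 1176.471ms=2b +588.235ms=1b
9) 1764.706ms=3b +294.118ms=1/2b
10) 2058.824ms=7/2b +294.118ms=1/2b
Σ=4b of 4 (102bpm 2/4) — PASS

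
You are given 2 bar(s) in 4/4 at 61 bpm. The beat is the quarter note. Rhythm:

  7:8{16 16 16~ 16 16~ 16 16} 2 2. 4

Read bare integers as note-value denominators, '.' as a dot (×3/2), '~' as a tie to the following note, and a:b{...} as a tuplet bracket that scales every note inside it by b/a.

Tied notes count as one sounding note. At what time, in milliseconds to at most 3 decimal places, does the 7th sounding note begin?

note 7 onset = 4b = 3934.426ms

1. 0.0ms @ 0 + 281.03ms (2/7)
2. 281.03ms @ 2/7 + 281.03ms (2/7)
3. 562.061ms @ 4/7 + 562.061ms (4/7)
4. 1124.122ms @ 8/7 + 562.061ms (4/7)
5. 1686.183ms @ 12/7 + 281.03ms (2/7)
6. 1967.213ms @ 2 + 1967.213ms (2)
7. 3934.426ms @ 4 + 2950.82ms (3)
8. 6885.246ms @ 7 + 983.607ms (1)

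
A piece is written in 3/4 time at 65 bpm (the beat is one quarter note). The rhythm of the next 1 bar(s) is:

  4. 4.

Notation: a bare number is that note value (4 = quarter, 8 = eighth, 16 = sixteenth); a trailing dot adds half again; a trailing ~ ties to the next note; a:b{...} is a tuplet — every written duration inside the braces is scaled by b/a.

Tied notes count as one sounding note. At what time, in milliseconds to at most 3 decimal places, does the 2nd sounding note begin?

note 2 onset = 3/2b = 1384.615ms

1. 0.0ms @ 0 + 1384.615ms (3/2)
2. 1384.615ms @ 3/2 + 1384.615ms (3/2)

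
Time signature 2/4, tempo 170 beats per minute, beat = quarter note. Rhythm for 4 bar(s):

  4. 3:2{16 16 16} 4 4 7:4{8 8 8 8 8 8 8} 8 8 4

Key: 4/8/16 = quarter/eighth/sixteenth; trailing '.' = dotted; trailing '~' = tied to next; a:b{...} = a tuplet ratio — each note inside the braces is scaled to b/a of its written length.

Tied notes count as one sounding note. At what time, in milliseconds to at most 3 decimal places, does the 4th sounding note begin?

note 4 onset = 11/6b = 647.059ms

1. 0.0ms @ 0 + 529.412ms (3/2)
2. 529.412ms @ 3/2 + 58.824ms (1/6)
3. 588.235ms @ 5/3 + 58.824ms (1/6)
4. 647.059ms @ 11/6 + 58.824ms (1/6)
5. 705.882ms @ 2 + 352.941ms (1)
6. 1058.824ms @ 3 + 352.941ms (1)
7. 1411.765ms @ 4 + 100.84ms (2/7)
8. 1512.605ms @ 30/7 + 100.84ms (2/7)
9. 1613.445ms @ 32/7 + 100.84ms (2/7)
10. 1714.286ms @ 34/7 + 100.84ms (2/7)
11. 1815.126ms @ 36/7 + 100.84ms (2/7)
12. 1915.966ms @ 38/7 + 100.84ms (2/7)
13. 2016.807ms @ 40/7 + 100.84ms (2/7)
14. 2117.647ms @ 6 + 176.471ms (1/2)
15. 2294.118ms @ 13/2 + 176.471ms (1/2)
16. 2470.588ms @ 7 + 352.941ms (1)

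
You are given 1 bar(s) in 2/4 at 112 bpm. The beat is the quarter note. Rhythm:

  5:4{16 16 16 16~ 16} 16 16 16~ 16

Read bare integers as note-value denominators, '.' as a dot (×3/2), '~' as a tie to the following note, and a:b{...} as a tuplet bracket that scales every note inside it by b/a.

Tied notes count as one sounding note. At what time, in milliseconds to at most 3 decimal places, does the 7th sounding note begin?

1. 0.0ms @ 0 + 107.143ms (1/5)
2. 107.143ms @ 1/5 + 107.143ms (1/5)
3. 214.286ms @ 2/5 + 107.143ms (1/5)
4. 321.429ms @ 3/5 + 214.286ms (2/5)
5. 535.714ms @ 1 + 133.929ms (1/4)
6. 669.643ms @ 5/4 + 133.929ms (1/4)
7. 803.571ms @ 3/2 + 267.857ms (1/2)

note 7 onset = 3/2b = 803.571ms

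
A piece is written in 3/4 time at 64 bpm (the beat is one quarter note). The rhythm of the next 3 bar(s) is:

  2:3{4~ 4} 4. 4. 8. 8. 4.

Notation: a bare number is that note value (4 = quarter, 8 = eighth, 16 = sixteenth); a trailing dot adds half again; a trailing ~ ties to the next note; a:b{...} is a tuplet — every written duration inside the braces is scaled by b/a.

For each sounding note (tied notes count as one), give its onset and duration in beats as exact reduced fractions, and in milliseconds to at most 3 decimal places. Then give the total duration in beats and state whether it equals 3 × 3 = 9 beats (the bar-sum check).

1) 0.0ms=0b +2812.5ms=3b
2) 2812.5ms=3b +1406.25ms=3/2b
3) 4218.75ms=9/2b +1406.25ms=3/2b
4) 5625.0ms=6b +703.125ms=3/4b
5) 6328.125ms=27/4b +703.125ms=3/4b
6) 7031.25ms=15/2b +1406.25ms=3/2b
Σ=9b of 9 (64bpm 3/4) — PASS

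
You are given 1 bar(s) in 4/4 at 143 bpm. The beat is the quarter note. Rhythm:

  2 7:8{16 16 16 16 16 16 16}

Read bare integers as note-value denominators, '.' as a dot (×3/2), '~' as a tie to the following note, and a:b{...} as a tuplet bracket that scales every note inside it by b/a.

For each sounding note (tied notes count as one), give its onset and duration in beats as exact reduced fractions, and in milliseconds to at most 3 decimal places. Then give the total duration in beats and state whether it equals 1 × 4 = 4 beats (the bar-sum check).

1) 0.0ms=0b +839.161ms=2b
2) 839.161ms=2b +119.88ms=2/7b
3) 959.041ms=16/7b +119.88ms=2/7b
4) 1078.921ms=18/7b +119.88ms=2/7b
5) 1198.801ms=20/7b +119.88ms=2/7b
6) 1318.681ms=22/7b +119.88ms=2/7b
7) 1438.561ms=24/7b +119.88ms=2/7b
8) 1558.442ms=26/7b +119.88ms=2/7b
Σ=4b of 4 (143bpm 4/4) — PASS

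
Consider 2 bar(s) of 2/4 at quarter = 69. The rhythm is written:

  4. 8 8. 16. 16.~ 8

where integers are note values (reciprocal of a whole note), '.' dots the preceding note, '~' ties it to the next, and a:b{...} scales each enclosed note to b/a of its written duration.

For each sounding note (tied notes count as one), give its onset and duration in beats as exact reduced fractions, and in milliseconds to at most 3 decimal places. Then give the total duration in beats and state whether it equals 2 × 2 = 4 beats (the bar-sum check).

1) 0.0ms=0b +1304.348ms=3/2b
2) 1304.348ms=3/2b +434.783ms=1/2b
3) 1739.13ms=2b +652.174ms=3/4b
4) 2391.304ms=11/4b +326.087ms=3/8b
5) 2717.391ms=25/8b +760.87ms=7/8b
Σ=4b of 4 (69bpm 2/4) — PASS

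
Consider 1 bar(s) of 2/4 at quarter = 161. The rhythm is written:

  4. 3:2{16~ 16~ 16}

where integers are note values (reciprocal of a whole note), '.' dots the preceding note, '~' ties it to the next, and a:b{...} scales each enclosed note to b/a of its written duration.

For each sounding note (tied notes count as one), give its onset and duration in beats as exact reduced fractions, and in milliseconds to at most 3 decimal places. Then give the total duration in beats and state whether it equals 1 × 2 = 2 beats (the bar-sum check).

1) 0.0ms=0b +559.006ms=3/2b
2) 559.006ms=3/2b +186.335ms=1/2b
Σ=2b of 2 (161bpm 2/4) — PASS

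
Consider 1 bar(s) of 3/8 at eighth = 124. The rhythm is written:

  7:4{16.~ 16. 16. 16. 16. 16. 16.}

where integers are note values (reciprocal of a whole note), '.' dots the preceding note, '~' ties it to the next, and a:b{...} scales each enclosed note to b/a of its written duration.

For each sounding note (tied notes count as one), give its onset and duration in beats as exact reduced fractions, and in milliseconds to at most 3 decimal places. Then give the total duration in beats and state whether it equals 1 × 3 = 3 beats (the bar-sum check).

1) 0.0ms=0b +414.747ms=6/7b
2) 414.747ms=6/7b +207.373ms=3/7b
3) 622.12ms=9/7b +207.373ms=3/7b
4) 829.493ms=12/7b +207.373ms=3/7b
5) 1036.866ms=15/7b +207.373ms=3/7b
6) 1244.24ms=18/7b +207.373ms=3/7b
Σ=3b of 3 (124bpm 3/8) — PASS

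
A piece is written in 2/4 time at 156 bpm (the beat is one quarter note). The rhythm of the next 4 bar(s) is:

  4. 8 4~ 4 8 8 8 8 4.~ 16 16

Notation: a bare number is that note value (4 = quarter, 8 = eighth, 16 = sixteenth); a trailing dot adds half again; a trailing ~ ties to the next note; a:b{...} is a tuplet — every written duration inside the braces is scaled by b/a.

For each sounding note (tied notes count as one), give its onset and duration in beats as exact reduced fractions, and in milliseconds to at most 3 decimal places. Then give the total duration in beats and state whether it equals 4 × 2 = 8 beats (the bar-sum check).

1) 0.0ms=0b +576.923ms=3/2b
2) 576.923ms=3/2b +192.308ms=1/2b
3) 769.231ms=2b +769.231ms=2b
4) 1538.462ms=4b +192.308ms=1/2b
5) 1730.769ms=9/2b +192.308ms=1/2b
6) 1923.077ms=5b +192.308ms=1/2b
7) 2115.385ms=11/2b +192.308ms=1/2b
8) 2307.692ms=6b +673.077ms=7/4b
9) 2980.769ms=31/4b +96.154ms=1/4b
Σ=8b of 8 (156bpm 2/4) — PASS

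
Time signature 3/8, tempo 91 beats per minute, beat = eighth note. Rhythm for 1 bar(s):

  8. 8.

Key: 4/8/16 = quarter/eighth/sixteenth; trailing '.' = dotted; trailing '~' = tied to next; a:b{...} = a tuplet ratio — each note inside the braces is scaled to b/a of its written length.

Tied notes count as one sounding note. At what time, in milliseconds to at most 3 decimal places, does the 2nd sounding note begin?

1. 0.0ms @ 0 + 989.011ms (3/2)
2. 989.011ms @ 3/2 + 989.011ms (3/2)

note 2 onset = 3/2b = 989.011ms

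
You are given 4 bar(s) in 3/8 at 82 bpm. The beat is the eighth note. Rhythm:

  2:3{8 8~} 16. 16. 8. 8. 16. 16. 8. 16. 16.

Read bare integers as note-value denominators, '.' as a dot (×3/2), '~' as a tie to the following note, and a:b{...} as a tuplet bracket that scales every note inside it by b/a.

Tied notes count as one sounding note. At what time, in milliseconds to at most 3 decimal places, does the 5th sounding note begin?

note 5 onset = 6b = 4390.244ms

1. 0.0ms @ 0 + 1097.561ms (3/2)
2. 1097.561ms @ 3/2 + 1646.341ms (9/4)
3. 2743.902ms @ 15/4 + 548.78ms (3/4)
4. 3292.683ms @ 9/2 + 1097.561ms (3/2)
5. 4390.244ms @ 6 + 1097.561ms (3/2)
6. 5487.805ms @ 15/2 + 548.78ms (3/4)
7. 6036.585ms @ 33/4 + 548.78ms (3/4)
8. 6585.366ms @ 9 + 1097.561ms (3/2)
9. 7682.927ms @ 21/2 + 548.78ms (3/4)
10. 8231.707ms @ 45/4 + 548.78ms (3/4)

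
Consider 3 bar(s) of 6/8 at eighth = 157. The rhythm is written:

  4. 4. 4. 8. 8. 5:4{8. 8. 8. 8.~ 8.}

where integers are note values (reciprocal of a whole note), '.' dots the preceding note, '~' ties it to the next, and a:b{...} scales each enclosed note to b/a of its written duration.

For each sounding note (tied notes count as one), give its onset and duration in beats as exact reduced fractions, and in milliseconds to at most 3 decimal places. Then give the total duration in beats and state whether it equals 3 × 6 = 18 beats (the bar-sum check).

1) 0.0ms=0b +1146.497ms=3b
2) 1146.497ms=3b +1146.497ms=3b
3) 2292.994ms=6b +1146.497ms=3b
4) 3439.49ms=9b +573.248ms=3/2b
5) 4012.739ms=21/2b +573.248ms=3/2b
6) 4585.987ms=12b +458.599ms=6/5b
7) 5044.586ms=66/5b +458.599ms=6/5b
8) 5503.185ms=72/5b +458.599ms=6/5b
9) 5961.783ms=78/5b +917.197ms=12/5b
Σ=18b of 18 (157bpm 6/8) — PASS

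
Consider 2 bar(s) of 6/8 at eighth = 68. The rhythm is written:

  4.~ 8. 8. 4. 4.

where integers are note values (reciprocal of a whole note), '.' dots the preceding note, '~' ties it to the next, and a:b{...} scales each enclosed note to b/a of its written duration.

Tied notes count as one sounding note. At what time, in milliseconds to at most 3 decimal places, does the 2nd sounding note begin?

note 2 onset = 9/2b = 3970.588ms

1. 0.0ms @ 0 + 3970.588ms (9/2)
2. 3970.588ms @ 9/2 + 1323.529ms (3/2)
3. 5294.118ms @ 6 + 2647.059ms (3)
4. 7941.176ms @ 9 + 2647.059ms (3)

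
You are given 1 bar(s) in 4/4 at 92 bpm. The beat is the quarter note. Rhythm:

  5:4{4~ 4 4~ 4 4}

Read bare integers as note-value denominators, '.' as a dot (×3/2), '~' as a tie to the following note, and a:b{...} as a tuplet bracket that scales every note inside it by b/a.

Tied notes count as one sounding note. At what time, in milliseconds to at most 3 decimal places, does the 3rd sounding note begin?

1. 0.0ms @ 0 + 1043.478ms (8/5)
2. 1043.478ms @ 8/5 + 1043.478ms (8/5)
3. 2086.957ms @ 16/5 + 521.739ms (4/5)

note 3 onset = 16/5b = 2086.957ms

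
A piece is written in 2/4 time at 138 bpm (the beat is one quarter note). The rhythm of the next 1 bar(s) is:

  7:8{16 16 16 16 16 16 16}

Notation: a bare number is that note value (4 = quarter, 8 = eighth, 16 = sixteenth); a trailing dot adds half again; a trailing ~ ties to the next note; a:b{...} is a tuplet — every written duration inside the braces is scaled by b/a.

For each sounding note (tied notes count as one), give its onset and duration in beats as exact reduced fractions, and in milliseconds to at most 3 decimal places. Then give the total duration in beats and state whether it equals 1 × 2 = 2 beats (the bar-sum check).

1) 0.0ms=0b +124.224ms=2/7b
2) 124.224ms=2/7b +124.224ms=2/7b
3) 248.447ms=4/7b +124.224ms=2/7b
4) 372.671ms=6/7b +124.224ms=2/7b
5) 496.894ms=8/7b +124.224ms=2/7b
6) 621.118ms=10/7b +124.224ms=2/7b
7) 745.342ms=12/7b +124.224ms=2/7b
Σ=2b of 2 (138bpm 2/4) — PASS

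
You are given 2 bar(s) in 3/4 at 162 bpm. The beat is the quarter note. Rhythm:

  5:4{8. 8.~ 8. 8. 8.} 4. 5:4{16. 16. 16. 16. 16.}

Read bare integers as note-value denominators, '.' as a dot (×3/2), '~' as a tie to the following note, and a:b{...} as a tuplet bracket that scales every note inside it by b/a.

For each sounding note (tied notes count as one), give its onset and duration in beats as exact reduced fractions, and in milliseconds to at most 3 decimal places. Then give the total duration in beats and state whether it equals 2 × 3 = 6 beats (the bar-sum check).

1) 0.0ms=0b +222.222ms=3/5b
2) 222.222ms=3/5b +444.444ms=6/5b
3) 666.667ms=9/5b +222.222ms=3/5b
4) 888.889ms=12/5b +222.222ms=3/5b
5) 1111.111ms=3b +555.556ms=3/2b
6) 1666.667ms=9/2b +111.111ms=3/10b
7) 1777.778ms=24/5b +111.111ms=3/10b
8) 1888.889ms=51/10b +111.111ms=3/10b
9) 2000.0ms=27/5b +111.111ms=3/10b
10) 2111.111ms=57/10b +111.111ms=3/10b
Σ=6b of 6 (162bpm 3/4) — PASS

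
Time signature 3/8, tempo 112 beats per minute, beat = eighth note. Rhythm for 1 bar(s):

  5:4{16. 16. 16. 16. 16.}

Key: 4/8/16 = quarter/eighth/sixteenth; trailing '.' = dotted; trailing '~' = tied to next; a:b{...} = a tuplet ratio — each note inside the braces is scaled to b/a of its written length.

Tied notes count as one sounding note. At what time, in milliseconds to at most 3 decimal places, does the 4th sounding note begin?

note 4 onset = 9/5b = 964.286ms

1. 0.0ms @ 0 + 321.429ms (3/5)
2. 321.429ms @ 3/5 + 321.429ms (3/5)
3. 642.857ms @ 6/5 + 321.429ms (3/5)
4. 964.286ms @ 9/5 + 321.429ms (3/5)
5. 1285.714ms @ 12/5 + 321.429ms (3/5)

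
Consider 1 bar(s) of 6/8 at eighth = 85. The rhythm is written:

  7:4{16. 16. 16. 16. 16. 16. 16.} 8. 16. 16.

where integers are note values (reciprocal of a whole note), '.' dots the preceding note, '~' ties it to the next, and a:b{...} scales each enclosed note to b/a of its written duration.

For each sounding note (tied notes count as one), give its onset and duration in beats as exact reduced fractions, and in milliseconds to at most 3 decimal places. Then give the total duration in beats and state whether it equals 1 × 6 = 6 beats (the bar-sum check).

1) 0.0ms=0b +302.521ms=3/7b
2) 302.521ms=3/7b +302.521ms=3/7b
3) 605.042ms=6/7b +302.521ms=3/7b
4) 907.563ms=9/7b +302.521ms=3/7b
5) 1210.084ms=12/7b +302.521ms=3/7b
6) 1512.605ms=15/7b +302.521ms=3/7b
7) 1815.126ms=18/7b +302.521ms=3/7b
8) 2117.647ms=3b +1058.824ms=3/2b
9) 3176.471ms=9/2b +529.412ms=3/4b
10) 3705.882ms=21/4b +529.412ms=3/4b
Σ=6b of 6 (85bpm 6/8) — PASS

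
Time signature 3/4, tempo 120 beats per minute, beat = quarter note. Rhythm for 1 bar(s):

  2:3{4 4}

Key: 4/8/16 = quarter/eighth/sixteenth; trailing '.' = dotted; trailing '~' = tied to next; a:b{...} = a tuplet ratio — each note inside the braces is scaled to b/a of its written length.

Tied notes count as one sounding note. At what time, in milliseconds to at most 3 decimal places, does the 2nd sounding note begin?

1. 0.0ms @ 0 + 750.0ms (3/2)
2. 750.0ms @ 3/2 + 750.0ms (3/2)

note 2 onset = 3/2b = 750.0ms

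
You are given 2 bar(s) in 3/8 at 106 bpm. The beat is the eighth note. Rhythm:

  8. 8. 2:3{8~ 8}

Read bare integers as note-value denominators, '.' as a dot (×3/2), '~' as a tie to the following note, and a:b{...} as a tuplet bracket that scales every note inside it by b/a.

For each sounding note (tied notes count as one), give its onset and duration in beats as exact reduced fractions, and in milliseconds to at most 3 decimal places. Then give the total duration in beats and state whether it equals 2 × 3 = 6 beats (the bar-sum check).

1) 0.0ms=0b +849.057ms=3/2b
2) 849.057ms=3/2b +849.057ms=3/2b
3) 1698.113ms=3b +1698.113ms=3b
Σ=6b of 6 (106bpm 3/8) — PASS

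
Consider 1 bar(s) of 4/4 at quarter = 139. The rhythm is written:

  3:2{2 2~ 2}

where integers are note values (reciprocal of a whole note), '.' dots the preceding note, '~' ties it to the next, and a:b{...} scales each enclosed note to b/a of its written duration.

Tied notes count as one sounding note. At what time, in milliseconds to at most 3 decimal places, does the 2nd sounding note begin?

1. 0.0ms @ 0 + 575.54ms (4/3)
2. 575.54ms @ 4/3 + 1151.079ms (8/3)

note 2 onset = 4/3b = 575.54ms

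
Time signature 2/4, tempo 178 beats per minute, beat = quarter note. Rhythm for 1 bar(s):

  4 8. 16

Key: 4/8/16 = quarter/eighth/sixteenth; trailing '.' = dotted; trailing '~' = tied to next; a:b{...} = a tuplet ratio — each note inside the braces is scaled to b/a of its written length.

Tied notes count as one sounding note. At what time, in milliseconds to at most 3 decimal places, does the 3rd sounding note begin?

1. 0.0ms @ 0 + 337.079ms (1)
2. 337.079ms @ 1 + 252.809ms (3/4)
3. 589.888ms @ 7/4 + 84.27ms (1/4)

note 3 onset = 7/4b = 589.888ms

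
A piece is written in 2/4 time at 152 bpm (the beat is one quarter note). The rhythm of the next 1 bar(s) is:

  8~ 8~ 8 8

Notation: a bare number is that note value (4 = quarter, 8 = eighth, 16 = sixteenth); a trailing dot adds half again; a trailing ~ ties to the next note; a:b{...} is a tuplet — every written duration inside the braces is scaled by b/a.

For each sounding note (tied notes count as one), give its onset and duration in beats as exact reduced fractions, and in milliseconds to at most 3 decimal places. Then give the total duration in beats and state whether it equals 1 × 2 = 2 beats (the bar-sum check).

1) 0.0ms=0b +592.105ms=3/2b
2) 592.105ms=3/2b +197.368ms=1/2b
Σ=2b of 2 (152bpm 2/4) — PASS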